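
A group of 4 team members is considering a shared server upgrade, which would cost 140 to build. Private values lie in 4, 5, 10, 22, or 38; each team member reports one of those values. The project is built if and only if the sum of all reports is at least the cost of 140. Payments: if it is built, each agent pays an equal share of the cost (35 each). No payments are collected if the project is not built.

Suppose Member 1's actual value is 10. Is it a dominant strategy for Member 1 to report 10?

Check each profile of the others' reports and compare truth against every alternative report.
Others report (4, 4, 4): truth gives 0, best alternative gives 0.
Others report (4, 4, 5): truth gives 0, best alternative gives 0.
Others report (4, 4, 10): truth gives 0, best alternative gives 0.
Others report (4, 4, 22): truth gives 0, best alternative gives 0.
Others report (4, 4, 38): truth gives 0, best alternative gives 0.
Others report (4, 5, 4): truth gives 0, best alternative gives 0.
(Remaining 119 profiles checked similarly; truth is weakly best in each.)
In every case the truthful report is at least as good as any alternative, so it is a dominant strategy.

Yes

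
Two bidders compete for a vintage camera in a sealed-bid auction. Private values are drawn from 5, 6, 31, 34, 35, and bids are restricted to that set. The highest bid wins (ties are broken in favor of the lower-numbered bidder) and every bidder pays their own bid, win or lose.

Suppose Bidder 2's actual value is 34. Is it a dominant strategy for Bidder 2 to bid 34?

No

Consider the case where Bidder 1 bids 5.
Truthful bid 34: wins, pays 34, utility 34 - 34 = 0.
Bid 6 instead: wins, pays 6, utility 34 - 6 = 28.
Since 28 > 0, bidding 6 is strictly better here, so truthful bidding is not dominant.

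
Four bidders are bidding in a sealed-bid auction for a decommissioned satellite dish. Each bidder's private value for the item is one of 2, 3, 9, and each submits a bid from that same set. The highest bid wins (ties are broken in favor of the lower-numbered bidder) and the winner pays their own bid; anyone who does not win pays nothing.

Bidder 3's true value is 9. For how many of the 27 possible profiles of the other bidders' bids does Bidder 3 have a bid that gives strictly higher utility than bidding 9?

2

Others bid (2, 2, 2): truth gives 0; bid 3 gives 6 > 0. Violating.
Others bid (2, 2, 3): truth gives 0; bid 3 gives 6 > 0. Violating.
Others bid (2, 2, 9): truth gives 0; no alternative beats it.
Others bid (2, 3, 2): truth gives 0; no alternative beats it.
(Checking all 27 profiles: 2 have a profitable deviation, 25 do not.)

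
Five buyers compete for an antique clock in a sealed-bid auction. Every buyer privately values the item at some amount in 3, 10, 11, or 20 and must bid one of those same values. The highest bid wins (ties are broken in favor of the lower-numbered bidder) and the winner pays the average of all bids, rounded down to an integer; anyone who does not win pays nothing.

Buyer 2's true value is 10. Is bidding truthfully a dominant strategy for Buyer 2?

No

Consider the case where Buyer 1 bids 3, Buyer 3 bids 3, Buyer 4 bids 3 and Buyer 5 bids 11.
Truthful bid 10: loses, pays 0, utility 0.
Bid 11 instead: wins, pays 6, utility 10 - 6 = 4.
Since 4 > 0, bidding 11 is strictly better here, so truthful bidding is not dominant.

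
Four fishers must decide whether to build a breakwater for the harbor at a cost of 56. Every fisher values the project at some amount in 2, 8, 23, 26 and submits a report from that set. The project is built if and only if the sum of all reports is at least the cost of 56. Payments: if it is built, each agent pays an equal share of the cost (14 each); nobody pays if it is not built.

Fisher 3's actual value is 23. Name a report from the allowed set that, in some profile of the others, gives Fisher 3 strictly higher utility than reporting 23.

Suppose Fisher 1 reports 2, Fisher 2 reports 2 and Fisher 4 reports 26.
Report 23: project not built, utility 0.
Report 26: project built, pays 14, utility 23 - 14 = 9.
So reporting 26 beats truth here (9 > 0).

26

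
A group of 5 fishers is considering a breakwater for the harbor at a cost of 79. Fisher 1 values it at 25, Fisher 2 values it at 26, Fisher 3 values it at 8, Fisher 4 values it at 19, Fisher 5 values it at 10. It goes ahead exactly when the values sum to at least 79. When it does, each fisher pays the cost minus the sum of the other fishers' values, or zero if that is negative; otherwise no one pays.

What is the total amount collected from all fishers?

44

Total value 88 ≥ cost 79, so it is built.
Fisher 1: others sum to 63; max(0, 79 - 63) = 16.
Fisher 2: others sum to 62; max(0, 79 - 62) = 17.
Fisher 3: others sum to 80; max(0, 79 - 80) = 0.
Fisher 4: others sum to 69; max(0, 79 - 69) = 10.
Fisher 5: others sum to 78; max(0, 79 - 78) = 1.
Total collected = 16 + 17 + 0 + 10 + 1 = 44.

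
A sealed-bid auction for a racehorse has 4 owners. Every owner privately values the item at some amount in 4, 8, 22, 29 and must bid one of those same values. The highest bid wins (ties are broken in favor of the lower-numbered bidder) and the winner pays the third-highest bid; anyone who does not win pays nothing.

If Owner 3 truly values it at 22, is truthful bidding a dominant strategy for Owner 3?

No

Consider the case where Owner 1 bids 4, Owner 2 bids 4 and Owner 4 bids 29.
Truthful bid 22: loses, pays 0, utility 0.
Bid 29 instead: wins, pays 4, utility 22 - 4 = 18.
Since 18 > 0, bidding 29 is strictly better here, so truthful bidding is not dominant.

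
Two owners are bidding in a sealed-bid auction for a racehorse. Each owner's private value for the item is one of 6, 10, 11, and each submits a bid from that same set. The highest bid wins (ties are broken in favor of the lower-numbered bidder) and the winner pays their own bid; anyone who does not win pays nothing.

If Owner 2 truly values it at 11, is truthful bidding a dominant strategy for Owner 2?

Consider the case where Owner 1 bids 6.
Truthful bid 11: wins, pays 11, utility 11 - 11 = 0.
Bid 10 instead: wins, pays 10, utility 11 - 10 = 1.
Since 1 > 0, bidding 10 is strictly better here, so truthful bidding is not dominant.

No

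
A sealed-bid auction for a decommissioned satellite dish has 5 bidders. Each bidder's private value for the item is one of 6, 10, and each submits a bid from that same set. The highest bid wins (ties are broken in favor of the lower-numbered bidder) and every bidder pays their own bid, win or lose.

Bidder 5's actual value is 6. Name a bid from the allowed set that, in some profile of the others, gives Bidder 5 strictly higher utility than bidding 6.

10

Suppose Bidder 1 bids 6, Bidder 2 bids 6, Bidder 3 bids 6 and Bidder 4 bids 6.
Bid 6: loses but pays 6, utility -6.
Bid 10: wins, pays 10, utility 6 - 10 = -4.
So bidding 10 beats truth here (-4 > -6).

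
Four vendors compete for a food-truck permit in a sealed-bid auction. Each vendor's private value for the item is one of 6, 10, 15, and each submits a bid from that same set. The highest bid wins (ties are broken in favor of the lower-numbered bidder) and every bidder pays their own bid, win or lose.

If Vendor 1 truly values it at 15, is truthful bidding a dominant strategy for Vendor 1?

Consider the case where Vendor 2 bids 6, Vendor 3 bids 6 and Vendor 4 bids 6.
Truthful bid 15: wins, pays 15, utility 15 - 15 = 0.
Bid 6 instead: wins, pays 6, utility 15 - 6 = 9.
Since 9 > 0, bidding 6 is strictly better here, so truthful bidding is not dominant.

No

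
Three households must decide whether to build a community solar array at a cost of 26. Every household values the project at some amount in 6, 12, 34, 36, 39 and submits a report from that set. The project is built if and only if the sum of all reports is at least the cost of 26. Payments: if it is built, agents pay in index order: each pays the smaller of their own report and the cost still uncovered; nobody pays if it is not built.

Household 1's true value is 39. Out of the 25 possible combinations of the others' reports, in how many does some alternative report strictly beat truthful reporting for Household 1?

Others report (6, 12): truth gives 13; report 12 gives 27 > 13. Violating.
Others report (6, 34): truth gives 13; report 6 gives 33 > 13. Violating.
Others report (6, 36): truth gives 13; report 6 gives 33 > 13. Violating.
Others report (6, 39): truth gives 13; report 6 gives 33 > 13. Violating.
Others report (6, 6): truth gives 13; no alternative beats it.
(Checking all 25 profiles: 24 have a profitable deviation, 1 does not.)

24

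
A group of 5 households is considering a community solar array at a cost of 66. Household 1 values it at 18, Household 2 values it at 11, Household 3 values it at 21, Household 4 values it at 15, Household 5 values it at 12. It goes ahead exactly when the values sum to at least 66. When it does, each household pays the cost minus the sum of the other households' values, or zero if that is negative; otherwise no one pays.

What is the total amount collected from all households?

22

Total value 77 ≥ cost 66, so it is built.
Household 1: others sum to 59; max(0, 66 - 59) = 7.
Household 2: others sum to 66; max(0, 66 - 66) = 0.
Household 3: others sum to 56; max(0, 66 - 56) = 10.
Household 4: others sum to 62; max(0, 66 - 62) = 4.
Household 5: others sum to 65; max(0, 66 - 65) = 1.
Total collected = 7 + 0 + 10 + 4 + 1 = 22.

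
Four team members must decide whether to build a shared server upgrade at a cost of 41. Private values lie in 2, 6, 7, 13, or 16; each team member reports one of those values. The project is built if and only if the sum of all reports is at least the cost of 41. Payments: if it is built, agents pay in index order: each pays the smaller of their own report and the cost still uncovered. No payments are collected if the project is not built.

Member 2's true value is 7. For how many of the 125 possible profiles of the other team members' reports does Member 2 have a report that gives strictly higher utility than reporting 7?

Others report (6, 13, 16): truth gives 0; report 6 gives 1 > 0. Violating.
Others report (6, 16, 13): truth gives 0; report 6 gives 1 > 0. Violating.
Others report (6, 16, 16): truth gives 0; report 6 gives 1 > 0. Violating.
Others report (7, 13, 16): truth gives 0; report 6 gives 1 > 0. Violating.
Others report (2, 2, 2): truth gives 0; no alternative beats it.
Others report (2, 2, 6): truth gives 0; no alternative beats it.
(Checking all 125 profiles: 26 have a profitable deviation, 99 do not.)

26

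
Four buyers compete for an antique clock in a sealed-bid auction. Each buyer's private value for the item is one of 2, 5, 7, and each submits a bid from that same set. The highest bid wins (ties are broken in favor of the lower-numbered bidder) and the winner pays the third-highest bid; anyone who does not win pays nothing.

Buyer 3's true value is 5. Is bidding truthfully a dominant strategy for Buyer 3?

Consider the case where Buyer 1 bids 2, Buyer 2 bids 2 and Buyer 4 bids 7.
Truthful bid 5: loses, pays 0, utility 0.
Bid 7 instead: wins, pays 2, utility 5 - 2 = 3.
Since 3 > 0, bidding 7 is strictly better here, so truthful bidding is not dominant.

No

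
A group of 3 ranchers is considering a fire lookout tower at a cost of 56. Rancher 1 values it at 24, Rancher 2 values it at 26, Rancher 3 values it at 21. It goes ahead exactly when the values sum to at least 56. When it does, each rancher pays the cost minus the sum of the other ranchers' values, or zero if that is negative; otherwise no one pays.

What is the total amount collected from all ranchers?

Total value 71 ≥ cost 56, so it is built.
Rancher 1: others sum to 47; max(0, 56 - 47) = 9.
Rancher 2: others sum to 45; max(0, 56 - 45) = 11.
Rancher 3: others sum to 50; max(0, 56 - 50) = 6.
Total collected = 9 + 11 + 6 = 26.

26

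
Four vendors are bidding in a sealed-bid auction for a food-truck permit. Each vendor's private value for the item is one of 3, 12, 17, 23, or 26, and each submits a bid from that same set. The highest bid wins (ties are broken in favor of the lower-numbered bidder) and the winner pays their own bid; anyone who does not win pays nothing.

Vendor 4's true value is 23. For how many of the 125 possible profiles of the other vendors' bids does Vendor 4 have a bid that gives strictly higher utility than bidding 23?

Others bid (3, 3, 3): truth gives 0; bid 12 gives 11 > 0. Violating.
Others bid (3, 3, 12): truth gives 0; bid 17 gives 6 > 0. Violating.
Others bid (3, 12, 3): truth gives 0; bid 17 gives 6 > 0. Violating.
Others bid (3, 12, 12): truth gives 0; bid 17 gives 6 > 0. Violating.
Others bid (3, 3, 17): truth gives 0; no alternative beats it.
Others bid (3, 3, 23): truth gives 0; no alternative beats it.
(Checking all 125 profiles: 8 have a profitable deviation, 117 do not.)

8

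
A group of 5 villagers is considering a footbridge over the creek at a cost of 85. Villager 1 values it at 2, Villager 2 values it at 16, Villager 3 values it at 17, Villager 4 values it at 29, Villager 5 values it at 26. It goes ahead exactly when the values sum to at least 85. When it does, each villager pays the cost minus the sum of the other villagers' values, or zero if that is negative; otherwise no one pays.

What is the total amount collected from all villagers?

68

Total value 90 ≥ cost 85, so it is built.
Villager 1: others sum to 88; max(0, 85 - 88) = 0.
Villager 2: others sum to 74; max(0, 85 - 74) = 11.
Villager 3: others sum to 73; max(0, 85 - 73) = 12.
Villager 4: others sum to 61; max(0, 85 - 61) = 24.
Villager 5: others sum to 64; max(0, 85 - 64) = 21.
Total collected = 0 + 11 + 12 + 24 + 21 = 68.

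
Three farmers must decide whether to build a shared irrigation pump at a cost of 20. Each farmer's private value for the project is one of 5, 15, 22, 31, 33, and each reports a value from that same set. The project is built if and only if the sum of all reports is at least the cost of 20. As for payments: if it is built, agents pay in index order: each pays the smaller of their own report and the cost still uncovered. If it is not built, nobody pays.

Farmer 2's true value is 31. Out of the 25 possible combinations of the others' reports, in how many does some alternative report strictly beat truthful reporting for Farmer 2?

4

Others report (5, 15): truth gives 16; report 5 gives 26 > 16. Violating.
Others report (5, 22): truth gives 16; report 5 gives 26 > 16. Violating.
Others report (5, 31): truth gives 16; report 5 gives 26 > 16. Violating.
Others report (5, 33): truth gives 16; report 5 gives 26 > 16. Violating.
Others report (5, 5): truth gives 16; no alternative beats it.
Others report (15, 5): truth gives 26; no alternative beats it.
(Checking all 25 profiles: 4 have a profitable deviation, 21 do not.)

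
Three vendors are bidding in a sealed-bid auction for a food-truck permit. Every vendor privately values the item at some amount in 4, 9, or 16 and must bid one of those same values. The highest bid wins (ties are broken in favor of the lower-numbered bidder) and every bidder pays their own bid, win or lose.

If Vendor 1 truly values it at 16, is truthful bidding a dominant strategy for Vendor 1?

Consider the case where Vendor 2 bids 4 and Vendor 3 bids 4.
Truthful bid 16: wins, pays 16, utility 16 - 16 = 0.
Bid 4 instead: wins, pays 4, utility 16 - 4 = 12.
Since 12 > 0, bidding 4 is strictly better here, so truthful bidding is not dominant.

No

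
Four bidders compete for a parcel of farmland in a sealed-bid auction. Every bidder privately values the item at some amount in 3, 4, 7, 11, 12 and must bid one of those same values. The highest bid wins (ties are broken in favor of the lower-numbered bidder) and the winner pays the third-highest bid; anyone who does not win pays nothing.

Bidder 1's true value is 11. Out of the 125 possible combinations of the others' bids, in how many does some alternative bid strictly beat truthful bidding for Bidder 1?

27

Others bid (3, 3, 12): truth gives 0; bid 12 gives 8 > 0. Violating.
Others bid (3, 4, 12): truth gives 0; bid 12 gives 7 > 0. Violating.
Others bid (3, 7, 12): truth gives 0; bid 12 gives 4 > 0. Violating.
Others bid (3, 12, 3): truth gives 0; bid 12 gives 8 > 0. Violating.
Others bid (3, 3, 3): truth gives 8; no alternative beats it.
Others bid (3, 3, 4): truth gives 8; no alternative beats it.
(Checking all 125 profiles: 27 have a profitable deviation, 98 do not.)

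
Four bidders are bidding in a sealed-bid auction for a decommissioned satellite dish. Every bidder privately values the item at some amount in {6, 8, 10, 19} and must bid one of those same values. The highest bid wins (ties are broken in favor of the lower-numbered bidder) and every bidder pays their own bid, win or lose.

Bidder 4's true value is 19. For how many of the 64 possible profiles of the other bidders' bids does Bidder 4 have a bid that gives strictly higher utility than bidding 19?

Others bid (6, 6, 6): truth gives 0; bid 8 gives 11 > 0. Violating.
Others bid (6, 6, 8): truth gives 0; bid 10 gives 9 > 0. Violating.
Others bid (6, 6, 19): truth gives -19; bid 6 gives -6 > -19. Violating.
Others bid (6, 8, 6): truth gives 0; bid 10 gives 9 > 0. Violating.
Others bid (6, 6, 10): truth gives 0; no alternative beats it.
Others bid (6, 8, 10): truth gives 0; no alternative beats it.
(Checking all 64 profiles: 45 have a profitable deviation, 19 do not.)

45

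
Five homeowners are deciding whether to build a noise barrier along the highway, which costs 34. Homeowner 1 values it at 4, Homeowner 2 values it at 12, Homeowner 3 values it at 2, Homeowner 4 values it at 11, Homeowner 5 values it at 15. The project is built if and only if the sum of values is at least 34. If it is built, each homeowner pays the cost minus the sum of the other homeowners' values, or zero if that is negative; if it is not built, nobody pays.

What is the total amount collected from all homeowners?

8

Total value 44 ≥ cost 34, so it is built.
Homeowner 1: others sum to 40; max(0, 34 - 40) = 0.
Homeowner 2: others sum to 32; max(0, 34 - 32) = 2.
Homeowner 3: others sum to 42; max(0, 34 - 42) = 0.
Homeowner 4: others sum to 33; max(0, 34 - 33) = 1.
Homeowner 5: others sum to 29; max(0, 34 - 29) = 5.
Total collected = 0 + 2 + 0 + 1 + 5 = 8.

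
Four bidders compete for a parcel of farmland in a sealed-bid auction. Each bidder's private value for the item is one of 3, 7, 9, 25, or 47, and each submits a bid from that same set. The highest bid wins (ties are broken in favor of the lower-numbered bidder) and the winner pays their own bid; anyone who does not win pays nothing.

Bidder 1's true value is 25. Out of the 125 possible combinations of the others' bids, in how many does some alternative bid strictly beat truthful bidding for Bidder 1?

27

Others bid (3, 3, 3): truth gives 0; bid 3 gives 22 > 0. Violating.
Others bid (3, 3, 7): truth gives 0; bid 7 gives 18 > 0. Violating.
Others bid (3, 3, 9): truth gives 0; bid 9 gives 16 > 0. Violating.
Others bid (3, 7, 3): truth gives 0; bid 7 gives 18 > 0. Violating.
Others bid (3, 3, 25): truth gives 0; no alternative beats it.
Others bid (3, 3, 47): truth gives 0; no alternative beats it.
(Checking all 125 profiles: 27 have a profitable deviation, 98 do not.)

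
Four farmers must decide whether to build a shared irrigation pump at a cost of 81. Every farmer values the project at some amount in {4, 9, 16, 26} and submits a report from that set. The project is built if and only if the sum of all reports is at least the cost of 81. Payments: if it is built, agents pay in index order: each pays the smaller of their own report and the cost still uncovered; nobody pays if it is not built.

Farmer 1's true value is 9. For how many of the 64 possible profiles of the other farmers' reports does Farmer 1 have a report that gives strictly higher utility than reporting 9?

1

Others report (26, 26, 26): truth gives 0; report 4 gives 5 > 0. Violating.
Others report (4, 4, 4): truth gives 0; no alternative beats it.
Others report (4, 4, 9): truth gives 0; no alternative beats it.
(Checking all 64 profiles: 1 has a profitable deviation, 63 do not.)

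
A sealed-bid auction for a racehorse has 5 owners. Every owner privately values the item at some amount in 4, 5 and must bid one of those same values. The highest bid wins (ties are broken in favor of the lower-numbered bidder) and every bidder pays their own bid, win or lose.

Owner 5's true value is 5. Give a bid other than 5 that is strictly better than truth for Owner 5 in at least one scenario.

4

Suppose Owner 1 bids 4, Owner 2 bids 4, Owner 3 bids 4 and Owner 4 bids 5.
Bid 5: loses but pays 5, utility -5.
Bid 4: loses but pays 4, utility -4.
So bidding 4 beats truth here (-4 > -5).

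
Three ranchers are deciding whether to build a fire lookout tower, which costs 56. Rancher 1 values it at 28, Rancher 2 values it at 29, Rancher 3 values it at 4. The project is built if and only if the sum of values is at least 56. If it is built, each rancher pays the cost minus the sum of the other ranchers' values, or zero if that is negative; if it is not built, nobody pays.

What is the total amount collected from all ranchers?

Total value 61 ≥ cost 56, so it is built.
Rancher 1: others sum to 33; max(0, 56 - 33) = 23.
Rancher 2: others sum to 32; max(0, 56 - 32) = 24.
Rancher 3: others sum to 57; max(0, 56 - 57) = 0.
Total collected = 23 + 24 + 0 = 47.

47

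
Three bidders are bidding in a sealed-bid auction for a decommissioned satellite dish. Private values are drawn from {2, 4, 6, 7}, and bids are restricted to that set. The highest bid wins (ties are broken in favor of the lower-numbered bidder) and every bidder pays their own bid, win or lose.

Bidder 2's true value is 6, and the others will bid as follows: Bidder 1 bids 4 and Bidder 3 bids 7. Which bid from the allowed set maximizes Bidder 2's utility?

Bid 2: loses but pays 2, utility -2.
Bid 4: loses but pays 4, utility -4.
Bid 6: loses but pays 6, utility -6.
Bid 7: wins, pays 7, utility 6 - 7 = -1.
The best choice is 7 with utility -1.

7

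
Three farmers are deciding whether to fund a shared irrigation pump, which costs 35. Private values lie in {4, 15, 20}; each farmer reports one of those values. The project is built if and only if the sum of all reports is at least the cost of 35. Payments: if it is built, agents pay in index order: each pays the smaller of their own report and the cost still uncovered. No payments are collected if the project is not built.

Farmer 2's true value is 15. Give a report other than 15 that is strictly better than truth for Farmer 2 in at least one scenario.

Suppose Farmer 1 reports 15 and Farmer 3 reports 20.
Report 15: project built, pays 15, utility 15 - 15 = 0.
Report 4: project built, pays 4, utility 15 - 4 = 11.
So reporting 4 beats truth here (11 > 0).

4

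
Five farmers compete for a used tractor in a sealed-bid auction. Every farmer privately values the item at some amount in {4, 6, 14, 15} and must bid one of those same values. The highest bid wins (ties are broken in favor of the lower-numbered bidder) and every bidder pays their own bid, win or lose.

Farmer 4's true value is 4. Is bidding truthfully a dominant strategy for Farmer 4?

No

Consider the case where Farmer 1 bids 4, Farmer 2 bids 4, Farmer 3 bids 4 and Farmer 5 bids 4.
Truthful bid 4: loses but pays 4, utility -4.
Bid 6 instead: wins, pays 6, utility 4 - 6 = -2.
Since -2 > -4, bidding 6 is strictly better here, so truthful bidding is not dominant.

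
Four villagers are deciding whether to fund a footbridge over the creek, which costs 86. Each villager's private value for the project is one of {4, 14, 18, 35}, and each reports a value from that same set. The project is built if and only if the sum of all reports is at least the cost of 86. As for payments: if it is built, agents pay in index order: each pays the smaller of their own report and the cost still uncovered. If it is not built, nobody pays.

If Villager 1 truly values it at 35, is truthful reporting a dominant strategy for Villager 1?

No

Consider the case where Villager 2 reports 4, Villager 3 reports 35 and Villager 4 reports 35.
Truthful report 35: project built, pays 35, utility 35 - 35 = 0.
Report 14 instead: project built, pays 14, utility 35 - 14 = 21.
Since 21 > 0, reporting 14 is strictly better here, so truthful reporting is not dominant.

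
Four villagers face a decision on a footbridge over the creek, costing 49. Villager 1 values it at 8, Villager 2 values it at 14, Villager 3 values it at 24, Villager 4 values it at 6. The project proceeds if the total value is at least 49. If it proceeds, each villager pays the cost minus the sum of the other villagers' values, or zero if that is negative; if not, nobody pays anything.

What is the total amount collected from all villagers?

40

Total value 52 ≥ cost 49, so it is built.
Villager 1: others sum to 44; max(0, 49 - 44) = 5.
Villager 2: others sum to 38; max(0, 49 - 38) = 11.
Villager 3: others sum to 28; max(0, 49 - 28) = 21.
Villager 4: others sum to 46; max(0, 49 - 46) = 3.
Total collected = 5 + 11 + 21 + 3 = 40.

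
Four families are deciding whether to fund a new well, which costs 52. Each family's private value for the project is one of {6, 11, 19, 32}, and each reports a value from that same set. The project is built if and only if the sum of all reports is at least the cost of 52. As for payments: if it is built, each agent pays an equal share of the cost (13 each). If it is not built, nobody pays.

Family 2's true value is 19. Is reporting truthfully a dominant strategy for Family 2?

No

Consider the case where Family 1 reports 6, Family 3 reports 6 and Family 4 reports 11.
Truthful report 19: project not built, utility 0.
Report 32 instead: project built, pays 13, utility 19 - 13 = 6.
Since 6 > 0, reporting 32 is strictly better here, so truthful reporting is not dominant.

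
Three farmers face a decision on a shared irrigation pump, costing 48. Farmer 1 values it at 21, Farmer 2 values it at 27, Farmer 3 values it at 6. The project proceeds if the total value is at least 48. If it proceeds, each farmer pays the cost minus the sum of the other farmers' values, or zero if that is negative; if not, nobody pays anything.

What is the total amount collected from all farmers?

36

Total value 54 ≥ cost 48, so it is built.
Farmer 1: others sum to 33; max(0, 48 - 33) = 15.
Farmer 2: others sum to 27; max(0, 48 - 27) = 21.
Farmer 3: others sum to 48; max(0, 48 - 48) = 0.
Total collected = 15 + 21 + 0 = 36.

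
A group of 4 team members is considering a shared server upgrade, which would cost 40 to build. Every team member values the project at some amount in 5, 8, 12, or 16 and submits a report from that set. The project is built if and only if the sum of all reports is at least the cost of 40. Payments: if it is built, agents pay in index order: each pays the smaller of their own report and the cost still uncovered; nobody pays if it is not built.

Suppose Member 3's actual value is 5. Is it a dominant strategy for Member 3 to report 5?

Yes

Check each profile of the others' reports and compare truth against every alternative report.
Others report (5, 12, 16): truth gives 0, best alternative gives -3.
Others report (5, 16, 12): truth gives 0, best alternative gives -3.
Others report (5, 16, 16): truth gives 0, best alternative gives -3.
Others report (8, 8, 16): truth gives 0, best alternative gives -3.
Others report (8, 12, 12): truth gives 0, best alternative gives -3.
Others report (8, 12, 16): truth gives 0, best alternative gives -3.
(Remaining 58 profiles checked similarly; truth is weakly best in each.)
In every case the truthful report is at least as good as any alternative, so it is a dominant strategy.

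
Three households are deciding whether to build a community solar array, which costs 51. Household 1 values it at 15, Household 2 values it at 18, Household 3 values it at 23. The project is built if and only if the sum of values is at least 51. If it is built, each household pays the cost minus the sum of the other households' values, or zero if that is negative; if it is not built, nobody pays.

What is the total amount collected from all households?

41

Total value 56 ≥ cost 51, so it is built.
Household 1: others sum to 41; max(0, 51 - 41) = 10.
Household 2: others sum to 38; max(0, 51 - 38) = 13.
Household 3: others sum to 33; max(0, 51 - 33) = 18.
Total collected = 10 + 13 + 18 = 41.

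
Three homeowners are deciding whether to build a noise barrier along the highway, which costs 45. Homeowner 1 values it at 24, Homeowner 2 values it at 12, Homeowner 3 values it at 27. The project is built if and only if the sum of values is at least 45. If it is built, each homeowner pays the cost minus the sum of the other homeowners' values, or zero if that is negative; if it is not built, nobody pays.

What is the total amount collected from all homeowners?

Total value 63 ≥ cost 45, so it is built.
Homeowner 1: others sum to 39; max(0, 45 - 39) = 6.
Homeowner 2: others sum to 51; max(0, 45 - 51) = 0.
Homeowner 3: others sum to 36; max(0, 45 - 36) = 9.
Total collected = 6 + 0 + 9 = 15.

15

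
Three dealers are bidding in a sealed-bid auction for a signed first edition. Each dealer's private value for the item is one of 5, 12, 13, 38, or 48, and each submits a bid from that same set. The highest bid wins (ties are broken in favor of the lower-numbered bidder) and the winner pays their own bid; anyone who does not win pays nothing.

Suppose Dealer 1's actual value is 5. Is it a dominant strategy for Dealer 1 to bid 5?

Check each profile of the others' bids and compare truth against every alternative bid.
Others bid (5, 5): truth gives 0, best alternative gives -7.
Others bid (5, 12): truth gives 0, best alternative gives -7.
Others bid (12, 5): truth gives 0, best alternative gives -7.
Others bid (12, 12): truth gives 0, best alternative gives -7.
Others bid (5, 13): truth gives 0, best alternative gives 0.
Others bid (5, 38): truth gives 0, best alternative gives 0.
(Remaining 19 profiles checked similarly; truth is weakly best in each.)
In every case the truthful bid is at least as good as any alternative, so it is a dominant strategy.

Yes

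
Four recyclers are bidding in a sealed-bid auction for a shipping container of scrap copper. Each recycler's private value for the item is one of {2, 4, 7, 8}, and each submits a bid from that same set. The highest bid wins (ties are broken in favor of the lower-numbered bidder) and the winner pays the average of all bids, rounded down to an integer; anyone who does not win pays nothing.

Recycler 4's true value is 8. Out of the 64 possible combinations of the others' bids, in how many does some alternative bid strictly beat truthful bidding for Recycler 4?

5

Others bid (2, 2, 2): truth gives 5; bid 4 gives 6 > 5. Violating.
Others bid (2, 2, 4): truth gives 4; bid 7 gives 5 > 4. Violating.
Others bid (2, 4, 2): truth gives 4; bid 7 gives 5 > 4. Violating.
Others bid (4, 2, 2): truth gives 4; bid 7 gives 5 > 4. Violating.
Others bid (2, 2, 7): truth gives 4; no alternative beats it.
Others bid (2, 2, 8): truth gives 0; no alternative beats it.
(Checking all 64 profiles: 5 have a profitable deviation, 59 do not.)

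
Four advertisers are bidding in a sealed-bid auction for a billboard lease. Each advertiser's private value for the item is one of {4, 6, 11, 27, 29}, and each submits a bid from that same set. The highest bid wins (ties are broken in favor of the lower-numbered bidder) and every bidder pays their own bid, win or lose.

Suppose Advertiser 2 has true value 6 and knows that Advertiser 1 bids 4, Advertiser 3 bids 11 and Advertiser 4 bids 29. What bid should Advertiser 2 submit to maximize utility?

4

Bid 4: loses but pays 4, utility -4.
Bid 6: loses but pays 6, utility -6.
Bid 11: loses but pays 11, utility -11.
Bid 27: loses but pays 27, utility -27.
Bid 29: wins, pays 29, utility 6 - 29 = -23.
The best choice is 4 with utility -4.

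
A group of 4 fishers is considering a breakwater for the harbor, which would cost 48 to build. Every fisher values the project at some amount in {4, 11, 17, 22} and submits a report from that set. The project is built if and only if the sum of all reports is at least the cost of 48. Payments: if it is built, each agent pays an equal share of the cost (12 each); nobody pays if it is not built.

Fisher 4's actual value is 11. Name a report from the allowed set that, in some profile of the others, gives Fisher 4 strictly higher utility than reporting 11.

Suppose Fisher 1 reports 4, Fisher 2 reports 11 and Fisher 3 reports 22.
Report 11: project built, pays 12, utility 11 - 12 = -1.
Report 4: project not built, utility 0.
So reporting 4 beats truth here (0 > -1).

4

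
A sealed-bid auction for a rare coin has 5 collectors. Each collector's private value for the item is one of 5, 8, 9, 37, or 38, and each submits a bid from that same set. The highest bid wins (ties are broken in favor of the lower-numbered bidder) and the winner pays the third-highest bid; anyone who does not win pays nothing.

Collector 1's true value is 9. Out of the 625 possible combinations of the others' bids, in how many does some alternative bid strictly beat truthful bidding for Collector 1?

64

Others bid (5, 5, 5, 37): truth gives 0; bid 37 gives 4 > 0. Violating.
Others bid (5, 5, 5, 38): truth gives 0; bid 38 gives 4 > 0. Violating.
Others bid (5, 5, 8, 37): truth gives 0; bid 37 gives 1 > 0. Violating.
Others bid (5, 5, 8, 38): truth gives 0; bid 38 gives 1 > 0. Violating.
Others bid (5, 5, 5, 5): truth gives 4; no alternative beats it.
Others bid (5, 5, 5, 8): truth gives 4; no alternative beats it.
(Checking all 625 profiles: 64 have a profitable deviation, 561 do not.)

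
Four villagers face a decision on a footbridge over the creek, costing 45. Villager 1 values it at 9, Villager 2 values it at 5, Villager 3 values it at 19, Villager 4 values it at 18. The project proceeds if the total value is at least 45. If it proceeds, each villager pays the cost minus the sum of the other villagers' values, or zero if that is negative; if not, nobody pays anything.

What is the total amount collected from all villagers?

28

Total value 51 ≥ cost 45, so it is built.
Villager 1: others sum to 42; max(0, 45 - 42) = 3.
Villager 2: others sum to 46; max(0, 45 - 46) = 0.
Villager 3: others sum to 32; max(0, 45 - 32) = 13.
Villager 4: others sum to 33; max(0, 45 - 33) = 12.
Total collected = 3 + 0 + 13 + 12 = 28.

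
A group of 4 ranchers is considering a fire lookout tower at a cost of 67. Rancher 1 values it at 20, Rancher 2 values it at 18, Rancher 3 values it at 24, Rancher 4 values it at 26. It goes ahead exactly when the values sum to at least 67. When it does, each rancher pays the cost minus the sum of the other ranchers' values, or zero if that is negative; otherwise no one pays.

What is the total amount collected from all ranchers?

Total value 88 ≥ cost 67, so it is built.
Rancher 1: others sum to 68; max(0, 67 - 68) = 0.
Rancher 2: others sum to 70; max(0, 67 - 70) = 0.
Rancher 3: others sum to 64; max(0, 67 - 64) = 3.
Rancher 4: others sum to 62; max(0, 67 - 62) = 5.
Total collected = 0 + 0 + 3 + 5 = 8.

8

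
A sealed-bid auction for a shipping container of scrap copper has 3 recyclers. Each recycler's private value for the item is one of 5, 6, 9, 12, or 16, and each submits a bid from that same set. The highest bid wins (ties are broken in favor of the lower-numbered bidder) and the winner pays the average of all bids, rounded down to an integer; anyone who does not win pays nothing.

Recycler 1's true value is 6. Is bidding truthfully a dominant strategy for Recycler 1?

Yes

Check each profile of the others' bids and compare truth against every alternative bid.
Others bid (5, 6): truth gives 1, best alternative gives 0.
Others bid (6, 5): truth gives 1, best alternative gives 0.
Others bid (5, 5): truth gives 1, best alternative gives 1.
Others bid (5, 9): truth gives 0, best alternative gives 0.
Others bid (5, 12): truth gives 0, best alternative gives 0.
Others bid (5, 16): truth gives 0, best alternative gives 0.
(Remaining 19 profiles checked similarly; truth is weakly best in each.)
In every case the truthful bid is at least as good as any alternative, so it is a dominant strategy.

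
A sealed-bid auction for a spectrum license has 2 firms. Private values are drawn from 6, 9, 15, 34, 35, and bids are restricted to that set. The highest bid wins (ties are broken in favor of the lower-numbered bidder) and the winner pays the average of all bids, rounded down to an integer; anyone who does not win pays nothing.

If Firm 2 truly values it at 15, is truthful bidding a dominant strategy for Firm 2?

Consider the case where Firm 1 bids 6.
Truthful bid 15: wins, pays 10, utility 15 - 10 = 5.
Bid 9 instead: wins, pays 7, utility 15 - 7 = 8.
Since 8 > 5, bidding 9 is strictly better here, so truthful bidding is not dominant.

No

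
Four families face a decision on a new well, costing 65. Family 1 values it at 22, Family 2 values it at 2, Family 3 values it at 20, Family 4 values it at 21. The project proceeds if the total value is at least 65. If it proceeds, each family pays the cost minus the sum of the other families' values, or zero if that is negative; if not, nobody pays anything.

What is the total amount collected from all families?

65

Total value 65 ≥ cost 65, so it is built.
Family 1: others sum to 43; max(0, 65 - 43) = 22.
Family 2: others sum to 63; max(0, 65 - 63) = 2.
Family 3: others sum to 45; max(0, 65 - 45) = 20.
Family 4: others sum to 44; max(0, 65 - 44) = 21.
Total collected = 22 + 2 + 20 + 21 = 65.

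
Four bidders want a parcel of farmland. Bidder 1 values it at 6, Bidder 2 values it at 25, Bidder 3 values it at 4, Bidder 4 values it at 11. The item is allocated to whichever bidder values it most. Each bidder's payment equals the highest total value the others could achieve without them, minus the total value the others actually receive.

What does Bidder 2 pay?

Bidder 2 has the highest value and receives the item.
Without Bidder 2, the item would go to the next-highest value, 11, so the others could achieve 11.
With Bidder 2 present and winning, the others receive nothing, so their total is 0.
Payment = 11 - 0 = 11.

11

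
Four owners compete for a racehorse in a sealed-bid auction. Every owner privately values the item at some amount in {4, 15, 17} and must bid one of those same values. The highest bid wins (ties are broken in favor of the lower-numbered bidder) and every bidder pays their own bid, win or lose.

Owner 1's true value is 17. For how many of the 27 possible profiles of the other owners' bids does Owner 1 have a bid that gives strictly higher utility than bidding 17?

8

Others bid (4, 4, 4): truth gives 0; bid 4 gives 13 > 0. Violating.
Others bid (4, 4, 15): truth gives 0; bid 15 gives 2 > 0. Violating.
Others bid (4, 15, 4): truth gives 0; bid 15 gives 2 > 0. Violating.
Others bid (4, 15, 15): truth gives 0; bid 15 gives 2 > 0. Violating.
Others bid (4, 4, 17): truth gives 0; no alternative beats it.
Others bid (4, 15, 17): truth gives 0; no alternative beats it.
(Checking all 27 profiles: 8 have a profitable deviation, 19 do not.)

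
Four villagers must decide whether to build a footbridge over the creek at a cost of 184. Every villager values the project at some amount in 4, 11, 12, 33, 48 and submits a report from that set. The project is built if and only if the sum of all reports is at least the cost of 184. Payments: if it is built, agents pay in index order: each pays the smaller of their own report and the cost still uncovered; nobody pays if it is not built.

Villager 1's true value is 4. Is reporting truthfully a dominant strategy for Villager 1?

Check each profile of the others' reports and compare truth against every alternative report.
Others report (4, 4, 4): truth gives 0, best alternative gives 0.
Others report (4, 4, 11): truth gives 0, best alternative gives 0.
Others report (4, 4, 12): truth gives 0, best alternative gives 0.
Others report (4, 4, 33): truth gives 0, best alternative gives 0.
Others report (4, 4, 48): truth gives 0, best alternative gives 0.
Others report (4, 11, 4): truth gives 0, best alternative gives 0.
(Remaining 119 profiles checked similarly; truth is weakly best in each.)
In every case the truthful report is at least as good as any alternative, so it is a dominant strategy.

Yes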